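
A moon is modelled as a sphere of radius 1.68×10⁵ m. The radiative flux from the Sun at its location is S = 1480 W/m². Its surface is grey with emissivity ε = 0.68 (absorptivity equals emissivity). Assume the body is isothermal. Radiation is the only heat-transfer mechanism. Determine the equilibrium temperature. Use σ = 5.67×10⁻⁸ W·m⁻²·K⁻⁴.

T ≈ 284 K

At equilibrium, absorbed power = emitted power.
Absorbing cross-section = πr² = 8.867×10¹⁰ m²; emitting surface = 4πr² = 3.547×10¹¹ m² (ratio 4).
εS·A_cross = εσ·A_surf·T⁴  ⇒  T⁴ = S/(4σ)   (ε cancels).
T⁴ = 1480/(4·5.67×10⁻⁸) = 6.526×10⁹ K⁴.
T = (6.526×10⁹)^(1/4).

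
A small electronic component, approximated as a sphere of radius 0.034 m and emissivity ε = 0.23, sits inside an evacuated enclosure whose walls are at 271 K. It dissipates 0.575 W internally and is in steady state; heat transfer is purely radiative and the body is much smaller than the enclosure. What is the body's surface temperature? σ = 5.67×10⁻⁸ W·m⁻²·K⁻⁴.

T ≈ 303 K

For a small grey body in a large enclosure, net radiated power = εσA(T⁴ − T_w⁴).
Steady state: P = εσA(T⁴ − T_w⁴) with A = 4πr² = 0.01453 m².
T⁴ = P/(εσA) + T_w⁴ = 0.575/(0.23·5.67×10⁻⁸·0.01453) + (271)⁴
    = 3.035×10⁹ + 5.394×10⁹ = 8.429×10⁹ K⁴.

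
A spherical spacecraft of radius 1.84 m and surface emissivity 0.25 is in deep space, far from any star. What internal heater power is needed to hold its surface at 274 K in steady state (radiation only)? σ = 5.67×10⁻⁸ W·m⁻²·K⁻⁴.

P = εσ·4πr²·T⁴.
4πr² = 42.54 m²; T⁴ = 5.636×10⁹ K⁴.
P = 0.25·5.67×10⁻⁸·42.54·5.636×10⁹.

P ≈ 3400 W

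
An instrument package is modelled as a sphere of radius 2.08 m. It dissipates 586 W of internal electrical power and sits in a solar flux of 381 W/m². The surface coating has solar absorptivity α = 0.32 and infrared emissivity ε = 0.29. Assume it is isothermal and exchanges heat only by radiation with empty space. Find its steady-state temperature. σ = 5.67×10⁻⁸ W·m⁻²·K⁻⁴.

At steady state, absorbed solar power + internal power = radiated power.
Absorbed: α·S·A_cross = 0.32·381·13.59 = 1657 W (cross-section πr²).
Total input = 1657 + 586 = 2243 W.
Radiated: εσ·A_surf·T⁴ with A_surf = 4πr² = 54.37 m².
T⁴ = 2243/(0.29·5.67×10⁻⁸·54.37) = 2.509×10⁹ K⁴.

T ≈ 224 K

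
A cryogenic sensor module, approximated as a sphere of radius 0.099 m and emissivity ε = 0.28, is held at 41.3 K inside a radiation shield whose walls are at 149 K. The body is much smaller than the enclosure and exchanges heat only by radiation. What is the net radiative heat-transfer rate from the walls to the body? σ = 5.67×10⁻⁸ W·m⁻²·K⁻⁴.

P_net ≈ 0.958 W

For a small grey body in a large enclosure: P_net = εσA(T_body⁴ − T_wall⁴).
A = 4πr² = 0.1232 m²; T_body⁴ − T_wall⁴ = 2.909×10⁶ − 4.929×10⁸ = -4.900×10⁸ K⁴.
|P_net| = 0.28·5.67×10⁻⁸·0.1232·4.900×10⁸.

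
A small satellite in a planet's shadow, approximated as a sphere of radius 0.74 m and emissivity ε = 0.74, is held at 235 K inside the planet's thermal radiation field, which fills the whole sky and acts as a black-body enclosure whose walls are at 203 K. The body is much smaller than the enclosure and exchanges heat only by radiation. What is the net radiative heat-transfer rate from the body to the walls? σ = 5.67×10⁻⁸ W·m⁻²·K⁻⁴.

For a small grey body in a large enclosure: P_net = εσA(T_body⁴ − T_wall⁴).
A = 4πr² = 6.881 m²; T_body⁴ − T_wall⁴ = 3.050×10⁹ − 1.698×10⁹ = 1.352×10⁹ K⁴.
|P_net| = 0.74·5.67×10⁻⁸·6.881·1.352×10⁹.

P_net ≈ 390 W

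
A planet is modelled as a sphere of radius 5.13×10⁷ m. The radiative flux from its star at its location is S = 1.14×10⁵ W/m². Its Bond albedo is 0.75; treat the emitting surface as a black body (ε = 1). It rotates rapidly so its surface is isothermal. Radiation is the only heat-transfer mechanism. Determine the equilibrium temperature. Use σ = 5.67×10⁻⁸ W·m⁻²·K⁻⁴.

T ≈ 595 K

At equilibrium, absorbed power = emitted power.
Absorbing cross-section = πr² = 8.268×10¹⁵ m²; emitting surface = 4πr² = 3.307×10¹⁶ m² (ratio 4).
(1−a)S·A_cross = εσ·A_surf·T⁴  ⇒  T⁴ = (1−a)S/(4σ).
T⁴ = 0.250·1.14×10⁵/(4·5.67×10⁻⁸) = 1.257×10¹¹ K⁴.
T = (1.257×10¹¹)^(1/4).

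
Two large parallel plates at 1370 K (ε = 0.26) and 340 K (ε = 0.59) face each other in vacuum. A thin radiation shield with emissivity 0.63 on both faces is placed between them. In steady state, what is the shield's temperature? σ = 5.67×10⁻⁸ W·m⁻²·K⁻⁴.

In steady state the net flux on the hot side equals that on the cold side.
σ(T₁⁴−T_s⁴)/D₁ = σ(T_s⁴−T₂⁴)/D₂, with D₁ = 1/ε₁+1/ε_s−1 = 4.433, D₂ = 1/ε_s+1/ε₂−1 = 2.282.
Solve for T_s⁴: T_s⁴ = (D₂·T₁⁴ + D₁·T₂⁴)/(D₁+D₂) = 1.206×10¹² K⁴.

T_s ≈ 1050 K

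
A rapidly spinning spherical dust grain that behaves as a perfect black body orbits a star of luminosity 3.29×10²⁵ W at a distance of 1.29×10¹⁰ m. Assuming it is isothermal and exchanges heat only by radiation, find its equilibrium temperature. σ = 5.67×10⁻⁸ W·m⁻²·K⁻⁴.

T ≈ 513 K

First find the stellar flux at distance d: S = L/(4πd²) = 3.29×10²⁵/(4π·(1.29×10¹⁰)²) = 15730 W/m².
For an isothermal sphere, absorbed (1−a)S·πr² = emitted σ·4πr²·T⁴, so T⁴ = (1−a)S/(4σ).
T⁴ = 1.00·15730/(4·5.67×10⁻⁸) = 6.937×10¹⁰ K⁴.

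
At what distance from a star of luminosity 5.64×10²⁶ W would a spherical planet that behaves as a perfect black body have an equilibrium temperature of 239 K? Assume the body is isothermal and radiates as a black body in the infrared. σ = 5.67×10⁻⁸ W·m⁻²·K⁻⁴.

d ≈ 2.46×10¹¹ m

For an isothermal black-emitting sphere, (1−a)S·πr² = σ·4πr²·T⁴ ⇒ S = 4σT⁴/(1−a).
S = 4·5.67×10⁻⁸·(239)⁴/1.00 = 740.0 W/m².
Flux falls as S = L/(4πd²), so d = √(L/(4πS)) = √(5.64×10²⁶/(4π·740.0)).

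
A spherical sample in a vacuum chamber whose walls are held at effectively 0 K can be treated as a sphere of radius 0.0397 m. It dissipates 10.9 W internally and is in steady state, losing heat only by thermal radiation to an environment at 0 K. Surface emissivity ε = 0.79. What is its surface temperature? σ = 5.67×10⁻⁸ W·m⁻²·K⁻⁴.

Steady state: internal power = radiated power, P = εσA T⁴.
Radiating area A = 4πr² = 0.01981 m².
T⁴ = P/(εσA) = 10.9/(0.79·5.67×10⁻⁸·0.01981) = 1.229×10¹⁰ K⁴.
T = (1.229×10¹⁰)^(1/4).

T ≈ 333 K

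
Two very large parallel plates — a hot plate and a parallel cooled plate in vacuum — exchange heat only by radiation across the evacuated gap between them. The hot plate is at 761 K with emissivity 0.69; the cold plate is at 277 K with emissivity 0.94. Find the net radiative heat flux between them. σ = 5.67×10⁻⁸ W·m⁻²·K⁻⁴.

q ≈ 12300 W/m²

For two infinite grey parallel plates, q = σ(T₁⁴ − T₂⁴)/(1/ε₁ + 1/ε₂ − 1).
T₁⁴ − T₂⁴ = 3.354×10¹¹ − 5.887×10⁹ = 3.295×10¹¹ K⁴.
1/ε₁ + 1/ε₂ − 1 = 1.449 + 1.064 − 1 = 1.513.
q = 5.67×10⁻⁸ × 3.295×10¹¹ / 1.513.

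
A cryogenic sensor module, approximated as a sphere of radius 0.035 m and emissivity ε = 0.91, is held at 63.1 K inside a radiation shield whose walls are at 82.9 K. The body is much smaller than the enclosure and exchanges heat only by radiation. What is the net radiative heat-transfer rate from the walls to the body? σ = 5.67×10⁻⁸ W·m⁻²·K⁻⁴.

For a small grey body in a large enclosure: P_net = εσA(T_body⁴ − T_wall⁴).
A = 4πr² = 0.01539 m²; T_body⁴ − T_wall⁴ = 1.585×10⁷ − 4.723×10⁷ = -3.138×10⁷ K⁴.
|P_net| = 0.91·5.67×10⁻⁸·0.01539·3.138×10⁷.

P_net ≈ 0.0249 W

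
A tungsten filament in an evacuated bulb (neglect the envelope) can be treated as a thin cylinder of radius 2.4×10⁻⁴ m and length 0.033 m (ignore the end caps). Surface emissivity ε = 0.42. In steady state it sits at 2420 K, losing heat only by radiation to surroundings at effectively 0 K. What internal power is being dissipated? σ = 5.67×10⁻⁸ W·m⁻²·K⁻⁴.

P ≈ 40.6 W

Steady state: P = εσA T⁴.
A = 2πrL = 4.976×10⁻⁵ m²; T⁴ = (2420)⁴ = 3.430×10¹³ K⁴.
P = 0.42 × 5.67×10⁻⁸ × 4.976×10⁻⁵ × 3.430×10¹³.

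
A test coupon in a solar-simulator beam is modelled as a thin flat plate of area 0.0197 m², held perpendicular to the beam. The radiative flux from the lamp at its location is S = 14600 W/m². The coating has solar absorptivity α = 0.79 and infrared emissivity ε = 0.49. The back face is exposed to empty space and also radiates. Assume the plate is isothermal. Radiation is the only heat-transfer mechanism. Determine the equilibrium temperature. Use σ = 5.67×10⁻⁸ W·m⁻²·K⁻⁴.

T ≈ 675 K

At equilibrium, absorbed power = emitted power.
Absorbing cross-section = A = 0.01970 m²; emitting surface = 2A = 0.03940 m² (ratio 2).
αS·A_cross = εσ·A_surf·T⁴  ⇒  T⁴ = αS/(ε·2σ).
T⁴ = 0.790·14600/(0.49·2·5.67×10⁻⁸) = 2.076×10¹¹ K⁴.
T = (2.076×10¹¹)^(1/4).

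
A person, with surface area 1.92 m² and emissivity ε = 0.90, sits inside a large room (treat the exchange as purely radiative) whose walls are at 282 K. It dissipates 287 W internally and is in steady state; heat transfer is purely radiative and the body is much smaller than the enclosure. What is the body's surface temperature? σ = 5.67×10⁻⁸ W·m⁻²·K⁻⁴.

T ≈ 310 K

For a small grey body in a large enclosure, net radiated power = εσA(T⁴ − T_w⁴).
Steady state: P = εσA(T⁴ − T_w⁴) with A = 1.92 m².
T⁴ = P/(εσA) + T_w⁴ = 287/(0.90·5.67×10⁻⁸·1.920) + (282)⁴
    = 2.929×10⁹ + 6.324×10⁹ = 9.253×10⁹ K⁴.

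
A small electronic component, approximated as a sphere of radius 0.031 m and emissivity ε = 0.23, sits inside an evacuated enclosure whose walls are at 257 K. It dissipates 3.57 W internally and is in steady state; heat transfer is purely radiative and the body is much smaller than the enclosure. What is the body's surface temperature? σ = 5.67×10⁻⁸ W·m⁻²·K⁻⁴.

For a small grey body in a large enclosure, net radiated power = εσA(T⁴ − T_w⁴).
Steady state: P = εσA(T⁴ − T_w⁴) with A = 4πr² = 0.01208 m².
T⁴ = P/(εσA) + T_w⁴ = 3.57/(0.23·5.67×10⁻⁸·0.01208) + (257)⁴
    = 2.267×10¹⁰ + 4.362×10⁹ = 2.703×10¹⁰ K⁴.

T ≈ 405 K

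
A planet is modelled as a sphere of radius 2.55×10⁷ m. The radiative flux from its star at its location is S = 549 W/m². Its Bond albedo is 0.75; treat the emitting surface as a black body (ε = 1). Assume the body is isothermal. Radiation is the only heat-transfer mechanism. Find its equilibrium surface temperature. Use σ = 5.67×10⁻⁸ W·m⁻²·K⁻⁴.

At equilibrium, absorbed power = emitted power.
Absorbing cross-section = πr² = 2.043×10¹⁵ m²; emitting surface = 4πr² = 8.171×10¹⁵ m² (ratio 4).
(1−a)S·A_cross = εσ·A_surf·T⁴  ⇒  T⁴ = (1−a)S/(4σ).
T⁴ = 0.250·549/(4·5.67×10⁻⁸) = 6.052×10⁸ K⁴.
T = (6.052×10⁸)^(1/4).

T ≈ 157 K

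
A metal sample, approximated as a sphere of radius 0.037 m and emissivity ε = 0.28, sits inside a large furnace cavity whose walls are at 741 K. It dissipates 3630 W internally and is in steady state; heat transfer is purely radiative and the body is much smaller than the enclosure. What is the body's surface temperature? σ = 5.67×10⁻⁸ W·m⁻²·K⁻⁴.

T ≈ 1920 K

For a small grey body in a large enclosure, net radiated power = εσA(T⁴ − T_w⁴).
Steady state: P = εσA(T⁴ − T_w⁴) with A = 4πr² = 0.01720 m².
T⁴ = P/(εσA) + T_w⁴ = 3630/(0.28·5.67×10⁻⁸·0.01720) + (741)⁴
    = 1.329×10¹³ + 3.015×10¹¹ = 1.359×10¹³ K⁴.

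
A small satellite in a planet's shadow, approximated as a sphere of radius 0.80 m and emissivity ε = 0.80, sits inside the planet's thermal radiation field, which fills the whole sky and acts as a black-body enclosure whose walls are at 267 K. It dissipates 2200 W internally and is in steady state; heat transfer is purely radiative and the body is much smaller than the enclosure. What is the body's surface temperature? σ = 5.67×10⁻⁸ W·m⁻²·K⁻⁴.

For a small grey body in a large enclosure, net radiated power = εσA(T⁴ − T_w⁴).
Steady state: P = εσA(T⁴ − T_w⁴) with A = 4πr² = 8.042 m².
T⁴ = P/(εσA) + T_w⁴ = 2200/(0.80·5.67×10⁻⁸·8.042) + (267)⁴
    = 6.031×10⁹ + 5.082×10⁹ = 1.111×10¹⁰ K⁴.

T ≈ 325 K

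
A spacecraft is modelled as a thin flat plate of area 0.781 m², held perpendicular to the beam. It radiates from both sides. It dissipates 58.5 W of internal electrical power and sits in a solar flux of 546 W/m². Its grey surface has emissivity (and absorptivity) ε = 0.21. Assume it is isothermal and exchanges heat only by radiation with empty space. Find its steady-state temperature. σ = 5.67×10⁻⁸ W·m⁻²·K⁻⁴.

At steady state, absorbed solar power + internal power = radiated power.
Absorbed: α·S·A_cross = 0.21·546·0.7810 = 89.55 W (cross-section A).
Total input = 89.55 + 58.5 = 148.0 W.
Radiated: εσ·A_surf·T⁴ with A_surf = 2A = 1.562 m².
T⁴ = 148.0/(0.21·5.67×10⁻⁸·1.562) = 7.960×10⁹ K⁴.

T ≈ 299 K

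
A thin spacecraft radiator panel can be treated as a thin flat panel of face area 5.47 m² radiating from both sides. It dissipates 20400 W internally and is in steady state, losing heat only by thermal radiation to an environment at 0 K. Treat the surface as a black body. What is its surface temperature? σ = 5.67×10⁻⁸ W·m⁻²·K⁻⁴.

T ≈ 426 K

Steady state: internal power = radiated power, P = εσA T⁴.
Radiating area A = 2·5.47 = 10.94 m².
T⁴ = P/(εσA) = 20400/(1.0·5.67×10⁻⁸·10.94) = 3.289×10¹⁰ K⁴.
T = (3.289×10¹⁰)^(1/4).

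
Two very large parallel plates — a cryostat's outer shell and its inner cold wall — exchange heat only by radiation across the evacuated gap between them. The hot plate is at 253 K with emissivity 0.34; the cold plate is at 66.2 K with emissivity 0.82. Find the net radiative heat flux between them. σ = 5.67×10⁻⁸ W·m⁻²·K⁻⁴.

For two infinite grey parallel plates, q = σ(T₁⁴ − T₂⁴)/(1/ε₁ + 1/ε₂ − 1).
T₁⁴ − T₂⁴ = 4.097×10⁹ − 1.921×10⁷ = 4.078×10⁹ K⁴.
1/ε₁ + 1/ε₂ − 1 = 2.941 + 1.220 − 1 = 3.161.
q = 5.67×10⁻⁸ × 4.078×10⁹ / 3.161.

q ≈ 73.2 W/m²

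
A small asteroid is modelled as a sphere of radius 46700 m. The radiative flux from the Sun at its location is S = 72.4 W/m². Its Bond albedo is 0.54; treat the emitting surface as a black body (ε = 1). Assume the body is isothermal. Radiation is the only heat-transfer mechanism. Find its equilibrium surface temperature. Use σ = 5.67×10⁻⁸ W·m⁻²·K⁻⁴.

T ≈ 110 K

At equilibrium, absorbed power = emitted power.
Absorbing cross-section = πr² = 6.851×10⁹ m²; emitting surface = 4πr² = 2.741×10¹⁰ m² (ratio 4).
(1−a)S·A_cross = εσ·A_surf·T⁴  ⇒  T⁴ = (1−a)S/(4σ).
T⁴ = 0.460·72.4/(4·5.67×10⁻⁸) = 1.468×10⁸ K⁴.
T = (1.468×10⁸)^(1/4).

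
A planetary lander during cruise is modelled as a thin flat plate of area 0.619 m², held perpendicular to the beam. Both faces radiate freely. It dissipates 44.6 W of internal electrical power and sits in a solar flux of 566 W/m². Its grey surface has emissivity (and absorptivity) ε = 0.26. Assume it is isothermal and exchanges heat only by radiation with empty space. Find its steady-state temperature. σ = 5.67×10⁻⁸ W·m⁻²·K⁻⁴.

At steady state, absorbed solar power + internal power = radiated power.
Absorbed: α·S·A_cross = 0.26·566·0.6190 = 91.09 W (cross-section A).
Total input = 91.09 + 44.6 = 135.7 W.
Radiated: εσ·A_surf·T⁴ with A_surf = 2A = 1.238 m².
T⁴ = 135.7/(0.26·5.67×10⁻⁸·1.238) = 7.435×10⁹ K⁴.

T ≈ 294 K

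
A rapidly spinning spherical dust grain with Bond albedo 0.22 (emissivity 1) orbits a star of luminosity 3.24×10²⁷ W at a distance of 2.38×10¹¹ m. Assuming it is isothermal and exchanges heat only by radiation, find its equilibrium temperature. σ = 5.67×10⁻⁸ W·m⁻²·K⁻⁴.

First find the stellar flux at distance d: S = L/(4πd²) = 3.24×10²⁷/(4π·(2.38×10¹¹)²) = 4552 W/m².
For an isothermal sphere, absorbed (1−a)S·πr² = emitted σ·4πr²·T⁴, so T⁴ = (1−a)S/(4σ).
T⁴ = 0.780·4552/(4·5.67×10⁻⁸) = 1.565×10¹⁰ K⁴.

T ≈ 354 K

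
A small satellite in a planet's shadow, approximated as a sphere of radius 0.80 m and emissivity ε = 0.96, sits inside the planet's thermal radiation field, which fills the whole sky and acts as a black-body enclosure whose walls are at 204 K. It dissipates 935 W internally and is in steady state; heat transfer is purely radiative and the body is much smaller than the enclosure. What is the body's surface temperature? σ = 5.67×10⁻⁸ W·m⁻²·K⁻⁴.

T ≈ 249 K

For a small grey body in a large enclosure, net radiated power = εσA(T⁴ − T_w⁴).
Steady state: P = εσA(T⁴ − T_w⁴) with A = 4πr² = 8.042 m².
T⁴ = P/(εσA) + T_w⁴ = 935/(0.96·5.67×10⁻⁸·8.042) + (204)⁴
    = 2.136×10⁹ + 1.732×10⁹ = 3.868×10⁹ K⁴.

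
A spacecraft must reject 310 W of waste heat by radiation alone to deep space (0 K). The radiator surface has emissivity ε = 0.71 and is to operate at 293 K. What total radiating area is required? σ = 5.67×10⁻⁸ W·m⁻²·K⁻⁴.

A ≈ 1.04 m²

P = εσA T⁴ ⇒ A = P/(εσT⁴).
T⁴ = 7.370×10⁹ K⁴.
A = 310/(0.71 × 5.67×10⁻⁸ × 7.370×10⁹).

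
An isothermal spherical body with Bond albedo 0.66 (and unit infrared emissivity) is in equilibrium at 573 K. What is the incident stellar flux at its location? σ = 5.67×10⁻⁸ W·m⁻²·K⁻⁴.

S ≈ 71900 W/m²

(1−a)S·πr² = σ·4πr²·T⁴ ⇒ S = 4σT⁴/(1−a).
S = 4·5.67×10⁻⁸·1.078×10¹¹/0.340.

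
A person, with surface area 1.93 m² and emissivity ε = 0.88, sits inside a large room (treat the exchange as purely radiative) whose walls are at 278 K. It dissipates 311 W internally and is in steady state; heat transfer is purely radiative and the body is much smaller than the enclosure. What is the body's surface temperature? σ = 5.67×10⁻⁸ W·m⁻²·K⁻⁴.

For a small grey body in a large enclosure, net radiated power = εσA(T⁴ − T_w⁴).
Steady state: P = εσA(T⁴ − T_w⁴) with A = 1.93 m².
T⁴ = P/(εσA) + T_w⁴ = 311/(0.88·5.67×10⁻⁸·1.930) + (278)⁴
    = 3.230×10⁹ + 5.973×10⁹ = 9.202×10⁹ K⁴.

T ≈ 310 K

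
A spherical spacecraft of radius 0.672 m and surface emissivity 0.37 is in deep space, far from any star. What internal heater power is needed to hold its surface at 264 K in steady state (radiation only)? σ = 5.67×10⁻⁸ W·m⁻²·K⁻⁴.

P ≈ 578 W

P = εσ·4πr²·T⁴.
4πr² = 5.675 m²; T⁴ = 4.858×10⁹ K⁴.
P = 0.37·5.67×10⁻⁸·5.675·4.858×10⁹.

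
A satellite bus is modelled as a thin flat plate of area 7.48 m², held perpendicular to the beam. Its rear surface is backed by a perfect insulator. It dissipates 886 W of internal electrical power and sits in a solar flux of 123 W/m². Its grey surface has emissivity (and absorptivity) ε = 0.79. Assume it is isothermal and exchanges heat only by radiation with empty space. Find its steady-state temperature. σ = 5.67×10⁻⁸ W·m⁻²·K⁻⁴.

At steady state, absorbed solar power + internal power = radiated power.
Absorbed: α·S·A_cross = 0.79·123·7.480 = 726.8 W (cross-section A).
Total input = 726.8 + 886 = 1613 W.
Radiated: εσ·A_surf·T⁴ with A_surf = A = 7.480 m².
T⁴ = 1613/(0.79·5.67×10⁻⁸·7.480) = 4.814×10⁹ K⁴.

T ≈ 263 K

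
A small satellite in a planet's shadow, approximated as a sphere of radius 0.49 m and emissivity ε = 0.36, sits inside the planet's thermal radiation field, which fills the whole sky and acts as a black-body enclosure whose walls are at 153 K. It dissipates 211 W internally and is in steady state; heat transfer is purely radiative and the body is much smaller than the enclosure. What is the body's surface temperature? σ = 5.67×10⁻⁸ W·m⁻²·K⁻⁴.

T ≈ 251 K

For a small grey body in a large enclosure, net radiated power = εσA(T⁴ − T_w⁴).
Steady state: P = εσA(T⁴ − T_w⁴) with A = 4πr² = 3.017 m².
T⁴ = P/(εσA) + T_w⁴ = 211/(0.36·5.67×10⁻⁸·3.017) + (153)⁴
    = 3.426×10⁹ + 5.480×10⁸ = 3.974×10⁹ K⁴.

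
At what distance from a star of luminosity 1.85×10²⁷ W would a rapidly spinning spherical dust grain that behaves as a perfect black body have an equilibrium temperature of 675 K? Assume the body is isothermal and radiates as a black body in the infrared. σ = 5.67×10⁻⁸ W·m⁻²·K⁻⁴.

d ≈ 5.59×10¹⁰ m

For an isothermal black-emitting sphere, (1−a)S·πr² = σ·4πr²·T⁴ ⇒ S = 4σT⁴/(1−a).
S = 4·5.67×10⁻⁸·(675)⁴/1.00 = 47080 W/m².
Flux falls as S = L/(4πd²), so d = √(L/(4πS)) = √(1.85×10²⁷/(4π·47080)).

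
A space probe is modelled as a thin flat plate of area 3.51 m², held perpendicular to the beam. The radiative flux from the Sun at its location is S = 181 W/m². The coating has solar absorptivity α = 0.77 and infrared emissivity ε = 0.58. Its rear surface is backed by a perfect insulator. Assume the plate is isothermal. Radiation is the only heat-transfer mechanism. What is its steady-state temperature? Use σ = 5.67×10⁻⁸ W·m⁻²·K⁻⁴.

T ≈ 255 K

At equilibrium, absorbed power = emitted power.
Absorbing cross-section = A = 3.510 m²; emitting surface = A = 3.510 m² (ratio 1).
αS·A_cross = εσ·A_surf·T⁴  ⇒  T⁴ = αS/(ε·1σ).
T⁴ = 0.770·181/(0.58·1·5.67×10⁻⁸) = 4.238×10⁹ K⁴.
T = (4.238×10⁹)^(1/4).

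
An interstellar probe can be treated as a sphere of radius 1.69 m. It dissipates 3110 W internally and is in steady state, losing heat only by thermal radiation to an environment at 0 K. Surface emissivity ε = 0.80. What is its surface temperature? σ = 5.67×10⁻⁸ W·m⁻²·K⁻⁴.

T ≈ 209 K

Steady state: internal power = radiated power, P = εσA T⁴.
Radiating area A = 4πr² = 35.89 m².
T⁴ = P/(εσA) = 3110/(0.80·5.67×10⁻⁸·35.89) = 1.910×10⁹ K⁴.
T = (1.910×10⁹)^(1/4).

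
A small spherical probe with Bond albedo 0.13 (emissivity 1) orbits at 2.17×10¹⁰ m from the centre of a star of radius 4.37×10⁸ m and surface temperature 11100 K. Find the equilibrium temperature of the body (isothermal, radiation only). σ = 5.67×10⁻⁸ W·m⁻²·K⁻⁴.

The star's surface emits σT_*⁴; at distance d the flux is S = σT_*⁴(R_*/d)².
S = 5.67×10⁻⁸·(11100)⁴·(4.37×10⁸/2.17×10¹⁰)² = 3.491×10⁵ W/m².
For an isothermal sphere T⁴ = (1−a)S/(4σ) = 1.339×10¹² K⁴.

T ≈ 1080 K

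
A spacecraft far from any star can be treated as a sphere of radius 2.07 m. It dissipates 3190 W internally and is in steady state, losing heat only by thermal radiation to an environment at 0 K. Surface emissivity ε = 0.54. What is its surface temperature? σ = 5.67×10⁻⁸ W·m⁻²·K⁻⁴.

T ≈ 210 K

Steady state: internal power = radiated power, P = εσA T⁴.
Radiating area A = 4πr² = 53.85 m².
T⁴ = P/(εσA) = 3190/(0.54·5.67×10⁻⁸·53.85) = 1.935×10⁹ K⁴.
T = (1.935×10⁹)^(1/4).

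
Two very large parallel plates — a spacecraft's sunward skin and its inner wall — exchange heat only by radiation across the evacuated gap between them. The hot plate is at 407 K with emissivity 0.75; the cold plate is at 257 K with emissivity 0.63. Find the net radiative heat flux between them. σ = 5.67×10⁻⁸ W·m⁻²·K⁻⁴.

q ≈ 681 W/m²

For two infinite grey parallel plates, q = σ(T₁⁴ − T₂⁴)/(1/ε₁ + 1/ε₂ − 1).
T₁⁴ − T₂⁴ = 2.744×10¹⁰ − 4.362×10⁹ = 2.308×10¹⁰ K⁴.
1/ε₁ + 1/ε₂ − 1 = 1.333 + 1.587 − 1 = 1.921.
q = 5.67×10⁻⁸ × 2.308×10¹⁰ / 1.921.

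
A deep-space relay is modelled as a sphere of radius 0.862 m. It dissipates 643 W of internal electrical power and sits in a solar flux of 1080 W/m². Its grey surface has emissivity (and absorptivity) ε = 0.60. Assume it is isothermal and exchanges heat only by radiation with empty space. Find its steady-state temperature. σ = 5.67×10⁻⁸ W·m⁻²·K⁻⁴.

At steady state, absorbed solar power + internal power = radiated power.
Absorbed: α·S·A_cross = 0.60·1080·2.334 = 1513 W (cross-section πr²).
Total input = 1513 + 643 = 2156 W.
Radiated: εσ·A_surf·T⁴ with A_surf = 4πr² = 9.337 m².
T⁴ = 2156/(0.60·5.67×10⁻⁸·9.337) = 6.786×10⁹ K⁴.

T ≈ 287 K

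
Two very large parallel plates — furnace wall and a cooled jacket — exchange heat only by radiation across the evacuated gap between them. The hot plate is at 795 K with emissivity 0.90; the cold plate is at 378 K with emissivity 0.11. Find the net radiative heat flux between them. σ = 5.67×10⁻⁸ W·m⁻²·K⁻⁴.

q ≈ 2340 W/m²

For two infinite grey parallel plates, q = σ(T₁⁴ − T₂⁴)/(1/ε₁ + 1/ε₂ − 1).
T₁⁴ − T₂⁴ = 3.995×10¹¹ − 2.042×10¹⁰ = 3.790×10¹¹ K⁴.
1/ε₁ + 1/ε₂ − 1 = 1.111 + 9.091 − 1 = 9.202.
q = 5.67×10⁻⁸ × 3.790×10¹¹ / 9.202.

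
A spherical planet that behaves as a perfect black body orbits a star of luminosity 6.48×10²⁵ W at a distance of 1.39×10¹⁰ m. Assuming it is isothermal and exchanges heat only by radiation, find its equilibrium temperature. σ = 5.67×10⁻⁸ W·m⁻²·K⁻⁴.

First find the stellar flux at distance d: S = L/(4πd²) = 6.48×10²⁵/(4π·(1.39×10¹⁰)²) = 26690 W/m².
For an isothermal sphere, absorbed (1−a)S·πr² = emitted σ·4πr²·T⁴, so T⁴ = (1−a)S/(4σ).
T⁴ = 1.00·26690/(4·5.67×10⁻⁸) = 1.177×10¹¹ K⁴.

T ≈ 586 K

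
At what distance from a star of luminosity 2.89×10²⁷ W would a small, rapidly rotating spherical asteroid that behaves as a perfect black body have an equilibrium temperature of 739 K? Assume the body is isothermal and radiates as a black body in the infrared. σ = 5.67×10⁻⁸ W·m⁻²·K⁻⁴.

For an isothermal black-emitting sphere, (1−a)S·πr² = σ·4πr²·T⁴ ⇒ S = 4σT⁴/(1−a).
S = 4·5.67×10⁻⁸·(739)⁴/1.00 = 67640 W/m².
Flux falls as S = L/(4πd²), so d = √(L/(4πS)) = √(2.89×10²⁷/(4π·67640)).

d ≈ 5.83×10¹⁰ m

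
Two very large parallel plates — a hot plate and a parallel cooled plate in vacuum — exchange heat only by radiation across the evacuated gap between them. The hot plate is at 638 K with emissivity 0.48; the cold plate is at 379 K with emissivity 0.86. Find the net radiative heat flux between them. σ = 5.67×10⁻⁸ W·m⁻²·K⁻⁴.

q ≈ 3660 W/m²

For two infinite grey parallel plates, q = σ(T₁⁴ − T₂⁴)/(1/ε₁ + 1/ε₂ − 1).
T₁⁴ − T₂⁴ = 1.657×10¹¹ − 2.063×10¹⁰ = 1.451×10¹¹ K⁴.
1/ε₁ + 1/ε₂ − 1 = 2.083 + 1.163 − 1 = 2.246.
q = 5.67×10⁻⁸ × 1.451×10¹¹ / 2.246.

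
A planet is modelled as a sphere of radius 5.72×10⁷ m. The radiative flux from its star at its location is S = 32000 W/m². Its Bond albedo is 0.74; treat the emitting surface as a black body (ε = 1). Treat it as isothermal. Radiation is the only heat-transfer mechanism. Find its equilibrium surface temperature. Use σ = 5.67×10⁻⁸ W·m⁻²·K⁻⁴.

T ≈ 438 K

At equilibrium, absorbed power = emitted power.
Absorbing cross-section = πr² = 1.028×10¹⁶ m²; emitting surface = 4πr² = 4.112×10¹⁶ m² (ratio 4).
(1−a)S·A_cross = εσ·A_surf·T⁴  ⇒  T⁴ = (1−a)S/(4σ).
T⁴ = 0.260·32000/(4·5.67×10⁻⁸) = 3.668×10¹⁰ K⁴.
T = (3.668×10¹⁰)^(1/4).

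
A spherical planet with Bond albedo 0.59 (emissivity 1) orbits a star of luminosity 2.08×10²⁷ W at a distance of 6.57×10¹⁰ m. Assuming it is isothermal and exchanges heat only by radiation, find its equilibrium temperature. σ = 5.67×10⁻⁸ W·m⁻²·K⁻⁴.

First find the stellar flux at distance d: S = L/(4πd²) = 2.08×10²⁷/(4π·(6.57×10¹⁰)²) = 38350 W/m².
For an isothermal sphere, absorbed (1−a)S·πr² = emitted σ·4πr²·T⁴, so T⁴ = (1−a)S/(4σ).
T⁴ = 0.410·38350/(4·5.67×10⁻⁸) = 6.932×10¹⁰ K⁴.

T ≈ 513 K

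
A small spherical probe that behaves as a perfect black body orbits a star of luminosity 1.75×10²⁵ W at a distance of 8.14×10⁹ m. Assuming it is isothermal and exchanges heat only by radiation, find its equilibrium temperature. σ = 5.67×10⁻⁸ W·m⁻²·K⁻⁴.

T ≈ 552 K

First find the stellar flux at distance d: S = L/(4πd²) = 1.75×10²⁵/(4π·(8.14×10⁹)²) = 21020 W/m².
For an isothermal sphere, absorbed (1−a)S·πr² = emitted σ·4πr²·T⁴, so T⁴ = (1−a)S/(4σ).
T⁴ = 1.00·21020/(4·5.67×10⁻⁸) = 9.267×10¹⁰ K⁴.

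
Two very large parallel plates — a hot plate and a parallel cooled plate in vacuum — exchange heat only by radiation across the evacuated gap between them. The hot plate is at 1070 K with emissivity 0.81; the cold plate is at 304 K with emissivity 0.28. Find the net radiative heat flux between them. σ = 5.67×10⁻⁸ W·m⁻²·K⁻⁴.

q ≈ 19400 W/m²

For two infinite grey parallel plates, q = σ(T₁⁴ − T₂⁴)/(1/ε₁ + 1/ε₂ − 1).
T₁⁴ − T₂⁴ = 1.311×10¹² − 8.541×10⁹ = 1.302×10¹² K⁴.
1/ε₁ + 1/ε₂ − 1 = 1.235 + 3.571 − 1 = 3.806.
q = 5.67×10⁻⁸ × 1.302×10¹² / 3.806.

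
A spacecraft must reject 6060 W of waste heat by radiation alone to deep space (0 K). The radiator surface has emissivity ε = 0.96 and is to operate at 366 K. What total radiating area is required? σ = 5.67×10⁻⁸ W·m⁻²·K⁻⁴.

P = εσA T⁴ ⇒ A = P/(εσT⁴).
T⁴ = 1.794×10¹⁰ K⁴.
A = 6060/(0.96 × 5.67×10⁻⁸ × 1.794×10¹⁰).

A ≈ 6.20 m²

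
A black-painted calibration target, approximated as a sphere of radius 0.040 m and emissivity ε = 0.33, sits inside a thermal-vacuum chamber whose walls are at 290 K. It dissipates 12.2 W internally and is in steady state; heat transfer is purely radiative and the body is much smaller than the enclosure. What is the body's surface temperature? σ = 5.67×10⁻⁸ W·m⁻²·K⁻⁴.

T ≈ 446 K

For a small grey body in a large enclosure, net radiated power = εσA(T⁴ − T_w⁴).
Steady state: P = εσA(T⁴ − T_w⁴) with A = 4πr² = 0.02011 m².
T⁴ = P/(εσA) + T_w⁴ = 12.2/(0.33·5.67×10⁻⁸·0.02011) + (290)⁴
    = 3.243×10¹⁰ + 7.073×10⁹ = 3.950×10¹⁰ K⁴.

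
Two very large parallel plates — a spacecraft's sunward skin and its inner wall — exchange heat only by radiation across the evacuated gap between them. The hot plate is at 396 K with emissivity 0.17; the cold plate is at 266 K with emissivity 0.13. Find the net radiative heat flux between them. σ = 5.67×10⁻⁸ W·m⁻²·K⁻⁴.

q ≈ 88.3 W/m²

For two infinite grey parallel plates, q = σ(T₁⁴ − T₂⁴)/(1/ε₁ + 1/ε₂ − 1).
T₁⁴ − T₂⁴ = 2.459×10¹⁰ − 5.006×10⁹ = 1.958×10¹⁰ K⁴.
1/ε₁ + 1/ε₂ − 1 = 5.882 + 7.692 − 1 = 12.57.
q = 5.67×10⁻⁸ × 1.958×10¹⁰ / 12.57.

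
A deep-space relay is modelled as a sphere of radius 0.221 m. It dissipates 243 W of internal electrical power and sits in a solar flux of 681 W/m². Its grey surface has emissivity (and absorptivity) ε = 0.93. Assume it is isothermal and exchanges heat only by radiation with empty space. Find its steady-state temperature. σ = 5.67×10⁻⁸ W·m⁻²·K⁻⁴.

At steady state, absorbed solar power + internal power = radiated power.
Absorbed: α·S·A_cross = 0.93·681·0.1534 = 97.18 W (cross-section πr²).
Total input = 97.18 + 243 = 340.2 W.
Radiated: εσ·A_surf·T⁴ with A_surf = 4πr² = 0.6138 m².
T⁴ = 340.2/(0.93·5.67×10⁻⁸·0.6138) = 1.051×10¹⁰ K⁴.

T ≈ 320 K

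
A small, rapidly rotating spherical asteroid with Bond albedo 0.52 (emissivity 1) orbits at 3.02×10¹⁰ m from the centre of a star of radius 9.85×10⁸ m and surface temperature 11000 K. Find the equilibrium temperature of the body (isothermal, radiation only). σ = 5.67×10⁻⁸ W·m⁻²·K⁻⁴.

The star's surface emits σT_*⁴; at distance d the flux is S = σT_*⁴(R_*/d)².
S = 5.67×10⁻⁸·(11000)⁴·(9.85×10⁸/3.02×10¹⁰)² = 8.831×10⁵ W/m².
For an isothermal sphere T⁴ = (1−a)S/(4σ) = 1.869×10¹² K⁴.

T ≈ 1170 K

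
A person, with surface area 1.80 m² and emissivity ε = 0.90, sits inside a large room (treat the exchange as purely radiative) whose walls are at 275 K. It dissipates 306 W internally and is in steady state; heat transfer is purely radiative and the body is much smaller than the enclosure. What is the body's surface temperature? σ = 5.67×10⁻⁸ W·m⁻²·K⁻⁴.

For a small grey body in a large enclosure, net radiated power = εσA(T⁴ − T_w⁴).
Steady state: P = εσA(T⁴ − T_w⁴) with A = 1.80 m².
T⁴ = P/(εσA) + T_w⁴ = 306/(0.90·5.67×10⁻⁸·1.800) + (275)⁴
    = 3.331×10⁹ + 5.719×10⁹ = 9.051×10⁹ K⁴.

T ≈ 308 K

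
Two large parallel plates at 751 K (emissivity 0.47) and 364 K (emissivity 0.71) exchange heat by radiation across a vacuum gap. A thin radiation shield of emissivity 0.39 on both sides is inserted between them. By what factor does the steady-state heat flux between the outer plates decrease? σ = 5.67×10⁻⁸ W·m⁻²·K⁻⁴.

Without shield: q₀ = σΔ(T⁴)/(1/ε₁+1/ε₂−1) with denominator 2.536.
With shield the two gaps are in series; the resistances add: (1/ε₁+1/ε_s−1)+(1/ε_s+1/ε₂−1) = 3.692+2.973 = 6.664.
Heat-flux ratio q₀/q = 6.664/2.536.

factor ≈ 2.63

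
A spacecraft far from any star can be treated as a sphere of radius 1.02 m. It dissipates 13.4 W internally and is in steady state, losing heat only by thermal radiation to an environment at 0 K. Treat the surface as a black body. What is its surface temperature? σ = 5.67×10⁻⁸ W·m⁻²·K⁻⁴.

Steady state: internal power = radiated power, P = εσA T⁴.
Radiating area A = 4πr² = 13.07 m².
T⁴ = P/(εσA) = 13.4/(1.0·5.67×10⁻⁸·13.07) = 1.808×10⁷ K⁴.
T = (1.808×10⁷)^(1/4).

T ≈ 65.2 K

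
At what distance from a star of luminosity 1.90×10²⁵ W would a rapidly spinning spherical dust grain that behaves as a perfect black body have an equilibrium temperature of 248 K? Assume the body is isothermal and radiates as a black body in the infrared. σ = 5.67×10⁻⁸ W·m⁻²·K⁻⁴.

For an isothermal black-emitting sphere, (1−a)S·πr² = σ·4πr²·T⁴ ⇒ S = 4σT⁴/(1−a).
S = 4·5.67×10⁻⁸·(248)⁴/1.00 = 857.9 W/m².
Flux falls as S = L/(4πd²), so d = √(L/(4πS)) = √(1.90×10²⁵/(4π·857.9)).

d ≈ 4.20×10¹⁰ m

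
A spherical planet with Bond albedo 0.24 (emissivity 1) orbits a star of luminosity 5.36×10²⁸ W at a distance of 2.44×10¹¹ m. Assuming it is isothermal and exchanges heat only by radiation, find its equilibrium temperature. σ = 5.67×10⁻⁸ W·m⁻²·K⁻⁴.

T ≈ 700 K

First find the stellar flux at distance d: S = L/(4πd²) = 5.36×10²⁸/(4π·(2.44×10¹¹)²) = 71640 W/m².
For an isothermal sphere, absorbed (1−a)S·πr² = emitted σ·4πr²·T⁴, so T⁴ = (1−a)S/(4σ).
T⁴ = 0.760·71640/(4·5.67×10⁻⁸) = 2.401×10¹¹ K⁴.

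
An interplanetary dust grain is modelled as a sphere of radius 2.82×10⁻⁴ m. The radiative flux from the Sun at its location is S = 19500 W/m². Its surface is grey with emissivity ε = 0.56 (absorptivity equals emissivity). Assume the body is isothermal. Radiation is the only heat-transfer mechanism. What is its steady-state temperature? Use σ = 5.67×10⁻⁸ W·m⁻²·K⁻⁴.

At equilibrium, absorbed power = emitted power.
Absorbing cross-section = πr² = 2.498×10⁻⁷ m²; emitting surface = 4πr² = 9.993×10⁻⁷ m² (ratio 4).
εS·A_cross = εσ·A_surf·T⁴  ⇒  T⁴ = S/(4σ)   (ε cancels).
T⁴ = 19500/(4·5.67×10⁻⁸) = 8.598×10¹⁰ K⁴.
T = (8.598×10¹⁰)^(1/4).

T ≈ 541 K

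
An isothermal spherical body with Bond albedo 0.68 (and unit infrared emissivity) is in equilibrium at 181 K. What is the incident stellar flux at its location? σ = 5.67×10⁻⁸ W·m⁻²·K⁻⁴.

S ≈ 761 W/m²

(1−a)S·πr² = σ·4πr²·T⁴ ⇒ S = 4σT⁴/(1−a).
S = 4·5.67×10⁻⁸·1.073×10⁹/0.320.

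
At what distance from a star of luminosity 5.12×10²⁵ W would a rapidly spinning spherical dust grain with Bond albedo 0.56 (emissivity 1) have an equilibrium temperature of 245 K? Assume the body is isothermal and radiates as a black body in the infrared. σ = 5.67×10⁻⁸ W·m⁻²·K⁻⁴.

d ≈ 4.68×10¹⁰ m

For an isothermal black-emitting sphere, (1−a)S·πr² = σ·4πr²·T⁴ ⇒ S = 4σT⁴/(1−a).
S = 4·5.67×10⁻⁸·(245)⁴/0.440 = 1857 W/m².
Flux falls as S = L/(4πd²), so d = √(L/(4πS)) = √(5.12×10²⁵/(4π·1857)).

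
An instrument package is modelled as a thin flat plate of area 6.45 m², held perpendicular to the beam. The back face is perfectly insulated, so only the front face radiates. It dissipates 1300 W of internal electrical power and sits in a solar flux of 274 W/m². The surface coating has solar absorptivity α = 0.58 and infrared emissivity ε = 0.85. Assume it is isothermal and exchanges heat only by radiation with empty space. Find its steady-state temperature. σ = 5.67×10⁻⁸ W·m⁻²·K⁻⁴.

T ≈ 294 K

At steady state, absorbed solar power + internal power = radiated power.
Absorbed: α·S·A_cross = 0.58·274·6.450 = 1025 W (cross-section A).
Total input = 1025 + 1300 = 2325 W.
Radiated: εσ·A_surf·T⁴ with A_surf = A = 6.450 m².
T⁴ = 2325/(0.85·5.67×10⁻⁸·6.450) = 7.479×10⁹ K⁴.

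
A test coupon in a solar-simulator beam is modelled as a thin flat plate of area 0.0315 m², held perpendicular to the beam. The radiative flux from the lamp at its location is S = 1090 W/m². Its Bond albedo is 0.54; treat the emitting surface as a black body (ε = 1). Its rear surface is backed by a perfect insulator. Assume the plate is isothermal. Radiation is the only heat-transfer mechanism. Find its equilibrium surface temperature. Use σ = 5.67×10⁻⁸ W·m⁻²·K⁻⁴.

T ≈ 307 K

At equilibrium, absorbed power = emitted power.
Absorbing cross-section = A = 0.03150 m²; emitting surface = A = 0.03150 m² (ratio 1).
(1−a)S·A_cross = εσ·A_surf·T⁴  ⇒  T⁴ = (1−a)S/(1σ).
T⁴ = 0.460·1090/(1·5.67×10⁻⁸) = 8.843×10⁹ K⁴.
T = (8.843×10⁹)^(1/4).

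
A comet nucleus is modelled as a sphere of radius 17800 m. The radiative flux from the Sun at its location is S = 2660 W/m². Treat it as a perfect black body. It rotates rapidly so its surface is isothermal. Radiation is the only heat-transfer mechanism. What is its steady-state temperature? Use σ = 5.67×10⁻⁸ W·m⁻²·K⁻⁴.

At equilibrium, absorbed power = emitted power.
Absorbing cross-section = πr² = 9.954×10⁸ m²; emitting surface = 4πr² = 3.982×10⁹ m² (ratio 4).
S·A_cross = εσ·A_surf·T⁴  ⇒  T⁴ = S/(4σ).
T⁴ = 1.00·2660/(4·5.67×10⁻⁸) = 1.173×10¹⁰ K⁴.
T = (1.173×10¹⁰)^(1/4).

T ≈ 329 K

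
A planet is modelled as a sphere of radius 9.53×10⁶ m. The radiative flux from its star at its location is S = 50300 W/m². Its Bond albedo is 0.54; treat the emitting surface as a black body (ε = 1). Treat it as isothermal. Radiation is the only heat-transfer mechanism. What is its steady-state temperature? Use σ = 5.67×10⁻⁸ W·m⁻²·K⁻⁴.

T ≈ 565 K

At equilibrium, absorbed power = emitted power.
Absorbing cross-section = πr² = 2.853×10¹⁴ m²; emitting surface = 4πr² = 1.141×10¹⁵ m² (ratio 4).
(1−a)S·A_cross = εσ·A_surf·T⁴  ⇒  T⁴ = (1−a)S/(4σ).
T⁴ = 0.460·50300/(4·5.67×10⁻⁸) = 1.020×10¹¹ K⁴.
T = (1.020×10¹¹)^(1/4).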